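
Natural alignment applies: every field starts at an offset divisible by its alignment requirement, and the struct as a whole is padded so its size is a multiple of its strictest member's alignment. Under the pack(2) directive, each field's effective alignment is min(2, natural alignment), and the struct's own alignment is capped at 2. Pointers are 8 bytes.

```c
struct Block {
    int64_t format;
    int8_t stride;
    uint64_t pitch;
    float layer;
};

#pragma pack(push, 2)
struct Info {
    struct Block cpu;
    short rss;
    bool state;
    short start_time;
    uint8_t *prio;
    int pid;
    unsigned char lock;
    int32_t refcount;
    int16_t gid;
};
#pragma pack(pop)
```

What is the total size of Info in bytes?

58 bytes

Block: @0: format [8B, align 8] → 8; @8: stride [1B, align 1] → 9; +7 pad (align 8); @16: pitch [8B, align 8] → 24; @24: layer [4B, align 4] → 28; +4 tail pad (align 8); size 32, align 8
@0: cpu [32B, align 2] → 32
@32: rss [2B, align 2] → 34
@34: state [1B, align 1] → 35
+1 pad (align 2)
@36: start_time [2B, align 2] → 38
@38: prio [8B, align 2] → 46
@46: pid [4B, align 2] → 50
@50: lock [1B, align 1] → 51
+1 pad (align 2)
@52: refcount [4B, align 2] → 56
@56: gid [2B, align 2] → 58
size 58, align 2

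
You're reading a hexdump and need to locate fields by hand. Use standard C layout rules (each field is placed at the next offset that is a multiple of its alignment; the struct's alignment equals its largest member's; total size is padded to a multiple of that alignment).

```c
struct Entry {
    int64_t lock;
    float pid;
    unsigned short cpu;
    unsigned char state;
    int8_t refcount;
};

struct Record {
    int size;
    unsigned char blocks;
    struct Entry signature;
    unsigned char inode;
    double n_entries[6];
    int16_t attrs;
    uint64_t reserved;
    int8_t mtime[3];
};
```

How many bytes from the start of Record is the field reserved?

88

Entry: 0..8  lock  (8B, 8-aligned); 8..12  pid  (4B, 4-aligned); 12..14  cpu  (2B, 2-aligned); 14..15  state  (1B, 1-aligned); 15..16  refcount  (1B, 1-aligned); sizeof = 16, alignof = 8
0..4  size  (4B, 4-aligned)
4..5  blocks  (1B, 1-aligned)
5..8  -- padding (3B)
8..24  signature  (16B, 8-aligned)
24..25  inode  (1B, 1-aligned)
25..32  -- padding (7B)
32..80  n_entries  (48B, 8-aligned)
80..82  attrs  (2B, 2-aligned)
82..88  -- padding (6B)
88..96  reserved  (8B, 8-aligned)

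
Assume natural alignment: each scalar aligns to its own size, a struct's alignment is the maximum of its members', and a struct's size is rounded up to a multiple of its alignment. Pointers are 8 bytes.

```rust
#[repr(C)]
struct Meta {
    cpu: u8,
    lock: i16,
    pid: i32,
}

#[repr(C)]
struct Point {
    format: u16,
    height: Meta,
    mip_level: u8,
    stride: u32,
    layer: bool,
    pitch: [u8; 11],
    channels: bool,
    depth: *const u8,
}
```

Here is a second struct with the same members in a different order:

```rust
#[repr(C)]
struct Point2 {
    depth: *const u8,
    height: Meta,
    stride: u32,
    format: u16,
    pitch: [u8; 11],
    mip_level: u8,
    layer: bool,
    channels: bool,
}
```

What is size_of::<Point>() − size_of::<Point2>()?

Meta: @0: cpu [1B, align 1] → 1; +1 pad (align 2); @2: lock [2B, align 2] → 4; @4: pid [4B, align 4] → 8; size 8, align 4
@0: format [2B, align 2] → 2
+2 pad (align 4)
@4: height [8B, align 4] → 12
@12: mip_level [1B, align 1] → 13
+3 pad (align 4)
@16: stride [4B, align 4] → 20
@20: layer [1B, align 1] → 21
@21: pitch [11B, align 1] → 32
@32: channels [1B, align 1] → 33
+7 pad (align 8)
@40: depth [8B, align 8] → 48
size 48, align 8
— Point2 —
@0: depth [8B, align 8] → 8
@8: height [8B, align 4] → 16
@16: stride [4B, align 4] → 20
@20: format [2B, align 2] → 22
@22: pitch [11B, align 1] → 33
@33: mip_level [1B, align 1] → 34
@34: layer [1B, align 1] → 35
@35: channels [1B, align 1] → 36
+4 tail pad (align 8)
size 40, align 8
48 − 40 = 8

8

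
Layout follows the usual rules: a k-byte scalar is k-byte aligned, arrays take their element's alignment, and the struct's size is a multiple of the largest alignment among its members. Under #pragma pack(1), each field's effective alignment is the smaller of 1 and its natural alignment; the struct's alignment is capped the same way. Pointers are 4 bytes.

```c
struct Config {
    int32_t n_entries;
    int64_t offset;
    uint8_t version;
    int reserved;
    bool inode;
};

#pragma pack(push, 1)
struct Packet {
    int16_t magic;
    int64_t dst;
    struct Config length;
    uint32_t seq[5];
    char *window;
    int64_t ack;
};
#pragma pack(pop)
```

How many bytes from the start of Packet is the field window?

62

Config: @0: n_entries [4B, align 4] → 4; +4 pad (align 8); @8: offset [8B, align 8] → 16; @16: version [1B, align 1] → 17; +3 pad (align 4); @20: reserved [4B, align 4] → 24; @24: inode [1B, align 1] → 25; +7 tail pad (align 8); size 32, align 8
@0: magic [2B, align 1] → 2
@2: dst [8B, align 1] → 10
@10: length [32B, align 1] → 42
@42: seq [20B, align 1] → 62
@62: window [4B, align 1] → 66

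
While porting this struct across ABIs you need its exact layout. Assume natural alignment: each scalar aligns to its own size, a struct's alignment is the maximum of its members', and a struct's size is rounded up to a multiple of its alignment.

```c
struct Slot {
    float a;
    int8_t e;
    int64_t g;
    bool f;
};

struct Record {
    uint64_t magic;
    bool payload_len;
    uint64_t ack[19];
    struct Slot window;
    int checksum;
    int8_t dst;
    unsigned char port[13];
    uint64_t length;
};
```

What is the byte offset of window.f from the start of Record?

Slot: 0..4  a  (4B, 4-aligned); 4..5  e  (1B, 1-aligned); 5..8  -- padding (3B); 8..16  g  (8B, 8-aligned); 16..17  f  (1B, 1-aligned); 17..24  -- tail padding (7B); sizeof = 24, alignof = 8
0..8  magic  (8B, 8-aligned)
8..9  payload_len  (1B, 1-aligned)
9..16  -- padding (7B)
16..168  ack  (152B, 8-aligned)
168..192  window  (24B, 8-aligned)
within Slot: f at 16
168 + 16 = 184

184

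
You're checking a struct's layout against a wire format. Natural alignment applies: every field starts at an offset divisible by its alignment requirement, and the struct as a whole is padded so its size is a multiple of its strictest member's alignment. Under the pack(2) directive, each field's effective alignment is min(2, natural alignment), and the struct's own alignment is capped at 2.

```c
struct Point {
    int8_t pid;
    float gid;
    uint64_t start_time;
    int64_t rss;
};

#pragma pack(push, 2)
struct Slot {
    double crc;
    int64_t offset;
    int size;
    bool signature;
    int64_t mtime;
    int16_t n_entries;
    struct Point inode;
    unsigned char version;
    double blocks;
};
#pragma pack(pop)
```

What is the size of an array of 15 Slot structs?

Point: 0..1  pid  (1B, 1-aligned); 1..4  -- padding (3B); 4..8  gid  (4B, 4-aligned); 8..16  start_time  (8B, 8-aligned); 16..24  rss  (8B, 8-aligned); sizeof = 24, alignof = 8
0..8  crc  (8B, 2-aligned)
8..16  offset  (8B, 2-aligned)
16..20  size  (4B, 2-aligned)
20..21  signature  (1B, 1-aligned)
21..22  -- padding (1B)
22..30  mtime  (8B, 2-aligned)
30..32  n_entries  (2B, 2-aligned)
32..56  inode  (24B, 2-aligned)
56..57  version  (1B, 1-aligned)
57..58  -- padding (1B)
58..66  blocks  (8B, 2-aligned)
sizeof = 66, alignof = 2
array of 15: 15 × 66 = 990

990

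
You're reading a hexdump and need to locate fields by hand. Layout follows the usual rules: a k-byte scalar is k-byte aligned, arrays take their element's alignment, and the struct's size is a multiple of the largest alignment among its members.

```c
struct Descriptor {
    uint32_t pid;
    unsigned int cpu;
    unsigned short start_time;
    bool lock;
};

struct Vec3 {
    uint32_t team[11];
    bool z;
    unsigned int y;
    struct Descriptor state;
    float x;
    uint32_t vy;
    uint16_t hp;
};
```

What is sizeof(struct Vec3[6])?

456

Descriptor: @0: pid [4B, align 4] → 4; @4: cpu [4B, align 4] → 8; @8: start_time [2B, align 2] → 10; @10: lock [1B, align 1] → 11; +1 tail pad (align 4); size 12, align 4
@0: team [44B, align 4] → 44
@44: z [1B, align 1] → 45
+3 pad (align 4)
@48: y [4B, align 4] → 52
@52: state [12B, align 4] → 64
@64: x [4B, align 4] → 68
@68: vy [4B, align 4] → 72
@72: hp [2B, align 2] → 74
+2 tail pad (align 4)
size 76, align 4
array of 6: 6 × 76 = 456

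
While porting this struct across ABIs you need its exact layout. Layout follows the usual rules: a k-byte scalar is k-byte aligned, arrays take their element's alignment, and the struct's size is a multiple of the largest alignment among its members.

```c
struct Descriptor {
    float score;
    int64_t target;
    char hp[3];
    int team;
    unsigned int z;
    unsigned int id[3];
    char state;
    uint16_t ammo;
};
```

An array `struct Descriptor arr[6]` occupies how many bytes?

288

score at 0 (size 4, align 4) → ends 4
pad 4 to align 8 for target
target at 8 (size 8, align 8) → ends 16
hp at 16 (size 3, align 1) → ends 19
pad 1 to align 4 for team
team at 20 (size 4, align 4) → ends 24
z at 24 (size 4, align 4) → ends 28
id at 28 (size 12, align 4) → ends 40
state at 40 (size 1, align 1) → ends 41
pad 1 to align 2 for ammo
ammo at 42 (size 2, align 2) → ends 44
tail pad 4 to reach multiple of 8
total 48 bytes, alignment 8
array of 6: 6 × 48 = 288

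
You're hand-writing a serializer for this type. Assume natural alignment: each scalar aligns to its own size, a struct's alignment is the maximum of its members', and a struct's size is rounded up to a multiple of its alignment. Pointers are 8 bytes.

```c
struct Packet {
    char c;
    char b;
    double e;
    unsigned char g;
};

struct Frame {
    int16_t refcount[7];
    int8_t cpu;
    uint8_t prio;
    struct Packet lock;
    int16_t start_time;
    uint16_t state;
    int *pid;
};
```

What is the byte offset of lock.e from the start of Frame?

Packet: c at 0 (size 1, align 1) → ends 1; b at 1 (size 1, align 1) → ends 2; pad 6 to align 8 for e; e at 8 (size 8, align 8) → ends 16; g at 16 (size 1, align 1) → ends 17; tail pad 7 to reach multiple of 8; total 24 bytes, alignment 8
refcount at 0 (size 14, align 2) → ends 14
cpu at 14 (size 1, align 1) → ends 15
prio at 15 (size 1, align 1) → ends 16
lock at 16 (size 24, align 8) → ends 40
within Packet: e at 8
16 + 8 = 24

24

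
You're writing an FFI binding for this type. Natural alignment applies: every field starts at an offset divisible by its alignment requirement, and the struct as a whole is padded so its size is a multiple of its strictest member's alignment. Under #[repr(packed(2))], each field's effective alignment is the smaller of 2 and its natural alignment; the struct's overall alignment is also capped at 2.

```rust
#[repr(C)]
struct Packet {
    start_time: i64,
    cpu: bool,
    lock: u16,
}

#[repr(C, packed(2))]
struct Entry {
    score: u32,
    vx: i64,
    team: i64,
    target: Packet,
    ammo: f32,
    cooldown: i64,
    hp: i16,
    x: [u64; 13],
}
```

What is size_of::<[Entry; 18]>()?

Packet: 0..8  start_time  (8B, 8-aligned); 8..9  cpu  (1B, 1-aligned); 9..10  -- padding (1B); 10..12  lock  (2B, 2-aligned); 12..16  -- tail padding (4B); sizeof = 16, alignof = 8
0..4  score  (4B, 2-aligned)
4..12  vx  (8B, 2-aligned)
12..20  team  (8B, 2-aligned)
20..36  target  (16B, 2-aligned)
36..40  ammo  (4B, 2-aligned)
40..48  cooldown  (8B, 2-aligned)
48..50  hp  (2B, 2-aligned)
50..154  x  (104B, 2-aligned)
sizeof = 154, alignof = 2
array of 18: 18 × 154 = 2772

2772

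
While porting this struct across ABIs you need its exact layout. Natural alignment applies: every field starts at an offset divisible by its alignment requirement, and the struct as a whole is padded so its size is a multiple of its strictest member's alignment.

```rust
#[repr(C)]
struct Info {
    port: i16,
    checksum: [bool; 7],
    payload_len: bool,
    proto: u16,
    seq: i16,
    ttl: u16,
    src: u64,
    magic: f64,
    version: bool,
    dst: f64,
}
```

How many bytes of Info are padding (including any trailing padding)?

7

0..2  port  (2B, 2-aligned)
2..9  checksum  (7B, 1-aligned)
9..10  payload_len  (1B, 1-aligned)
10..12  proto  (2B, 2-aligned)
12..14  seq  (2B, 2-aligned)
14..16  ttl  (2B, 2-aligned)
16..24  src  (8B, 8-aligned)
24..32  magic  (8B, 8-aligned)
32..33  version  (1B, 1-aligned)
33..40  -- padding (7B)
40..48  dst  (8B, 8-aligned)
sizeof = 48, alignof = 8
data bytes 41, size 48 → padding 7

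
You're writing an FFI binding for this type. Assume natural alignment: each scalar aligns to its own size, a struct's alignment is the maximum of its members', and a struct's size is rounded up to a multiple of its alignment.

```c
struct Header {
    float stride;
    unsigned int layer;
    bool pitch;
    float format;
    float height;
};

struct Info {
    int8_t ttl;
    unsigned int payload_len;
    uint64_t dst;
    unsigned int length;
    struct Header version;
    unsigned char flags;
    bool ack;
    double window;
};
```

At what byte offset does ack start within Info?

Header: @0: stride [4B, align 4] → 4; @4: layer [4B, align 4] → 8; @8: pitch [1B, align 1] → 9; +3 pad (align 4); @12: format [4B, align 4] → 16; @16: height [4B, align 4] → 20; size 20, align 4
@0: ttl [1B, align 1] → 1
+3 pad (align 4)
@4: payload_len [4B, align 4] → 8
@8: dst [8B, align 8] → 16
@16: length [4B, align 4] → 20
@20: version [20B, align 4] → 40
@40: flags [1B, align 1] → 41
@41: ack [1B, align 1] → 42

41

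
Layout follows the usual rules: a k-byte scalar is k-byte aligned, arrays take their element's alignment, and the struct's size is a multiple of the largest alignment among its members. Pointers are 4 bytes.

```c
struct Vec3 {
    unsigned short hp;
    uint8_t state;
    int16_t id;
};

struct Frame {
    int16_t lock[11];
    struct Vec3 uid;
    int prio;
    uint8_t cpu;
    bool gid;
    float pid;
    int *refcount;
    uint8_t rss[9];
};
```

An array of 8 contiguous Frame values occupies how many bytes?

448

Vec3: @0: hp [2B, align 2] → 2; @2: state [1B, align 1] → 3; +1 pad (align 2); @4: id [2B, align 2] → 6; size 6, align 2
@0: lock [22B, align 2] → 22
@22: uid [6B, align 2] → 28
@28: prio [4B, align 4] → 32
@32: cpu [1B, align 1] → 33
@33: gid [1B, align 1] → 34
+2 pad (align 4)
@36: pid [4B, align 4] → 40
@40: refcount [4B, align 4] → 44
@44: rss [9B, align 1] → 53
+3 tail pad (align 4)
size 56, align 4
array of 8: 8 × 56 = 448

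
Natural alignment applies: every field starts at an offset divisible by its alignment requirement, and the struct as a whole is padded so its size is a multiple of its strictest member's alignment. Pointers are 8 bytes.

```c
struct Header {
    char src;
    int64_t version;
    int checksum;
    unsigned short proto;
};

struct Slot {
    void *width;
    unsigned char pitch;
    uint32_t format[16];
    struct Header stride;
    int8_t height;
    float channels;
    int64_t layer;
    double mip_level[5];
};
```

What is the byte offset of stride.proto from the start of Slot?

Header: 0..1  src  (1B, 1-aligned); 1..8  -- padding (7B); 8..16  version  (8B, 8-aligned); 16..20  checksum  (4B, 4-aligned); 20..22  proto  (2B, 2-aligned); 22..24  -- tail padding (2B); sizeof = 24, alignof = 8
0..8  width  (8B, 8-aligned)
8..9  pitch  (1B, 1-aligned)
9..12  -- padding (3B)
12..76  format  (64B, 4-aligned)
76..80  -- padding (4B)
80..104  stride  (24B, 8-aligned)
within Header: proto at 20
80 + 20 = 100

100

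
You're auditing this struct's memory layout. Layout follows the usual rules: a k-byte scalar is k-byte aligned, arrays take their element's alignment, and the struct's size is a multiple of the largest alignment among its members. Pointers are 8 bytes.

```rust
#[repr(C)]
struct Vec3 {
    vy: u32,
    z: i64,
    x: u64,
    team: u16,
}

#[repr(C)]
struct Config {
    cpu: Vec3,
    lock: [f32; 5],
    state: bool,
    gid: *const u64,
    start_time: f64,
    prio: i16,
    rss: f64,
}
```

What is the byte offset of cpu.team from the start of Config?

24

Vec3: 0..4  vy  (4B, 4-aligned); 4..8  -- padding (4B); 8..16  z  (8B, 8-aligned); 16..24  x  (8B, 8-aligned); 24..26  team  (2B, 2-aligned); 26..32  -- tail padding (6B); sizeof = 32, alignof = 8
0..32  cpu  (32B, 8-aligned)
within Vec3: team at 24
0 + 24 = 24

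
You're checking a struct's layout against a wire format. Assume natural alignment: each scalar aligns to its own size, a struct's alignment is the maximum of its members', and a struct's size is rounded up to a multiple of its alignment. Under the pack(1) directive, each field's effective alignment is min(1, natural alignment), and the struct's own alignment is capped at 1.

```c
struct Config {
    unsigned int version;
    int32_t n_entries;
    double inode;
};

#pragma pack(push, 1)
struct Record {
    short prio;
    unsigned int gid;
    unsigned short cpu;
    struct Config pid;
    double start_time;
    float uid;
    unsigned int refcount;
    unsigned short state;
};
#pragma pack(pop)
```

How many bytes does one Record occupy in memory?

Config: @0: version [4B, align 4] → 4; @4: n_entries [4B, align 4] → 8; @8: inode [8B, align 8] → 16; size 16, align 8
@0: prio [2B, align 1] → 2
@2: gid [4B, align 1] → 6
@6: cpu [2B, align 1] → 8
@8: pid [16B, align 1] → 24
@24: start_time [8B, align 1] → 32
@32: uid [4B, align 1] → 36
@36: refcount [4B, align 1] → 40
@40: state [2B, align 1] → 42
size 42, align 1

42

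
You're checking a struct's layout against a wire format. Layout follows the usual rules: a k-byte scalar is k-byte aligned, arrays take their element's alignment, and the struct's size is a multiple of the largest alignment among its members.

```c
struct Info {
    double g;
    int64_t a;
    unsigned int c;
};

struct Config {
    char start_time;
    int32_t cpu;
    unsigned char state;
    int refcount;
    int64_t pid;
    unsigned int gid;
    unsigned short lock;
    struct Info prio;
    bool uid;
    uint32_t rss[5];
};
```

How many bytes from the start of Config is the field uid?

Info: @0: g [8B, align 8] → 8; @8: a [8B, align 8] → 16; @16: c [4B, align 4] → 20; +4 tail pad (align 8); size 24, align 8
@0: start_time [1B, align 1] → 1
+3 pad (align 4)
@4: cpu [4B, align 4] → 8
@8: state [1B, align 1] → 9
+3 pad (align 4)
@12: refcount [4B, align 4] → 16
@16: pid [8B, align 8] → 24
@24: gid [4B, align 4] → 28
@28: lock [2B, align 2] → 30
+2 pad (align 8)
@32: prio [24B, align 8] → 56
@56: uid [1B, align 1] → 57

56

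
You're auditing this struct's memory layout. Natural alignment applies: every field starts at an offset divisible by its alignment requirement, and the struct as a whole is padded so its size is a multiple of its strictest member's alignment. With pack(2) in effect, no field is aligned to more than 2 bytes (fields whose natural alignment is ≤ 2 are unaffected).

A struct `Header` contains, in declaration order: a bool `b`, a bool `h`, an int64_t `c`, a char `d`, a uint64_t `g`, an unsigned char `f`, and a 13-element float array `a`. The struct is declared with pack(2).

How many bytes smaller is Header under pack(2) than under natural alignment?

14

natural layout:
  b at 0 (size 1, align 1) → ends 1
  h at 1 (size 1, align 1) → ends 2
  pad 6 to align 8 for c
  c at 8 (size 8, align 8) → ends 16
  d at 16 (size 1, align 1) → ends 17
  pad 7 to align 8 for g
  g at 24 (size 8, align 8) → ends 32
  f at 32 (size 1, align 1) → ends 33
  pad 3 to align 4 for a
  a at 36 (size 52, align 4) → ends 88
  total 88 bytes, alignment 8
packed(2) layout:
  b at 0 (size 1, align 1) → ends 1
  h at 1 (size 1, align 1) → ends 2
  c at 2 (size 8, align 2) → ends 10
  d at 10 (size 1, align 1) → ends 11
  pad 1 to align 2 for g
  g at 12 (size 8, align 2) → ends 20
  f at 20 (size 1, align 1) → ends 21
  pad 1 to align 2 for a
  a at 22 (size 52, align 2) → ends 74
  total 74 bytes, alignment 2
88 − 74 = 14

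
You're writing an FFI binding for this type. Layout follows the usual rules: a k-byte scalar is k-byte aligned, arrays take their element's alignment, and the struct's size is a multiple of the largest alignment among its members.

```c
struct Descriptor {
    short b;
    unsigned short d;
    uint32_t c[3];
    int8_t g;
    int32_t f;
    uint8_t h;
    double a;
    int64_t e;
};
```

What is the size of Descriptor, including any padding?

48 bytes

0..2  b  (2B, 2-aligned)
2..4  d  (2B, 2-aligned)
4..16  c  (12B, 4-aligned)
16..17  g  (1B, 1-aligned)
17..20  -- padding (3B)
20..24  f  (4B, 4-aligned)
24..25  h  (1B, 1-aligned)
25..32  -- padding (7B)
32..40  a  (8B, 8-aligned)
40..48  e  (8B, 8-aligned)
sizeof = 48, alignof = 8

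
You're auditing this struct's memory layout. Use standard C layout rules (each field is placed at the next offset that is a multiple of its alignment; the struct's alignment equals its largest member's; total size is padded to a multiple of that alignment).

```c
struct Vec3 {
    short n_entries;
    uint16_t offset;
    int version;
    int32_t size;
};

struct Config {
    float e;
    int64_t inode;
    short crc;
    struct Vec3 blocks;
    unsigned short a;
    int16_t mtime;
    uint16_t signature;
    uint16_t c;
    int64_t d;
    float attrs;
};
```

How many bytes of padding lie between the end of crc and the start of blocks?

Vec3: 0..2  n_entries  (2B, 2-aligned); 2..4  offset  (2B, 2-aligned); 4..8  version  (4B, 4-aligned); 8..12  size  (4B, 4-aligned); sizeof = 12, alignof = 4
0..4  e  (4B, 4-aligned)
4..8  -- padding (4B)
8..16  inode  (8B, 8-aligned)
16..18  crc  (2B, 2-aligned)
18..20  -- padding (2B)
20..32  blocks  (12B, 4-aligned)

2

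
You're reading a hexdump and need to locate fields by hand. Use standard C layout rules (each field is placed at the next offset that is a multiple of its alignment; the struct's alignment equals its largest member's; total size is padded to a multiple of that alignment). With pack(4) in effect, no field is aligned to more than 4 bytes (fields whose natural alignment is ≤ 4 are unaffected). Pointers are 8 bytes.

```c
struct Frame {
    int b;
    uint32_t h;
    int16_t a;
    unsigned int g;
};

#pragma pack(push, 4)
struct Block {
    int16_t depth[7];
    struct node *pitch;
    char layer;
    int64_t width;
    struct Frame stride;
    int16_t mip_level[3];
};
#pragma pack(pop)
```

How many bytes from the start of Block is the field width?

Frame: 0..4  b  (4B, 4-aligned); 4..8  h  (4B, 4-aligned); 8..10  a  (2B, 2-aligned); 10..12  -- padding (2B); 12..16  g  (4B, 4-aligned); sizeof = 16, alignof = 4
0..14  depth  (14B, 2-aligned)
14..16  -- padding (2B)
16..24  pitch  (8B, 4-aligned)
24..25  layer  (1B, 1-aligned)
25..28  -- padding (3B)
28..36  width  (8B, 4-aligned)

28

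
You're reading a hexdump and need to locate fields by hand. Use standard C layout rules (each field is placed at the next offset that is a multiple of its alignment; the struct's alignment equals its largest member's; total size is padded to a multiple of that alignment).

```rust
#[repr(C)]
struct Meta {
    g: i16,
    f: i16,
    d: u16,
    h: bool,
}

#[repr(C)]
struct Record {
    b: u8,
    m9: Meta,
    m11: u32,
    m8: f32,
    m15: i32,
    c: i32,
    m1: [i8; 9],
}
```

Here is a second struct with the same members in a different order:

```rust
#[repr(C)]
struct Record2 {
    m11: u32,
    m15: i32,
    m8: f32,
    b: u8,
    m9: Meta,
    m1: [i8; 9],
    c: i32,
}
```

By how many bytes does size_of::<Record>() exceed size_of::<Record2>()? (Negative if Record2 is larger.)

Meta: 0..2  g  (2B, 2-aligned); 2..4  f  (2B, 2-aligned); 4..6  d  (2B, 2-aligned); 6..7  h  (1B, 1-aligned); 7..8  -- tail padding (1B); sizeof = 8, alignof = 2
0..1  b  (1B, 1-aligned)
1..2  -- padding (1B)
2..10  m9  (8B, 2-aligned)
10..12  -- padding (2B)
12..16  m11  (4B, 4-aligned)
16..20  m8  (4B, 4-aligned)
20..24  m15  (4B, 4-aligned)
24..28  c  (4B, 4-aligned)
28..37  m1  (9B, 1-aligned)
37..40  -- tail padding (3B)
sizeof = 40, alignof = 4
— Record2 —
0..4  m11  (4B, 4-aligned)
4..8  m15  (4B, 4-aligned)
8..12  m8  (4B, 4-aligned)
12..13  b  (1B, 1-aligned)
13..14  -- padding (1B)
14..22  m9  (8B, 2-aligned)
22..31  m1  (9B, 1-aligned)
31..32  -- padding (1B)
32..36  c  (4B, 4-aligned)
sizeof = 36, alignof = 4
40 − 36 = 4

4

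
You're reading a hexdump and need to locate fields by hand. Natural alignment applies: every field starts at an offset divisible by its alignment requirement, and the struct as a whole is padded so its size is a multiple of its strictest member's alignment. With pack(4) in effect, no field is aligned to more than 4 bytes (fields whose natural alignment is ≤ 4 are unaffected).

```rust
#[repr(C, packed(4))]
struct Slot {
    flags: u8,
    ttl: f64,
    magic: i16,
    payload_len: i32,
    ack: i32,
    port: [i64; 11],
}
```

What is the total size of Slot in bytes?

112

flags at 0 (size 1, align 1) → ends 1
pad 3 to align 4 for ttl
ttl at 4 (size 8, align 4) → ends 12
magic at 12 (size 2, align 2) → ends 14
pad 2 to align 4 for payload_len
payload_len at 16 (size 4, align 4) → ends 20
ack at 20 (size 4, align 4) → ends 24
port at 24 (size 88, align 4) → ends 112
total 112 bytes, alignment 4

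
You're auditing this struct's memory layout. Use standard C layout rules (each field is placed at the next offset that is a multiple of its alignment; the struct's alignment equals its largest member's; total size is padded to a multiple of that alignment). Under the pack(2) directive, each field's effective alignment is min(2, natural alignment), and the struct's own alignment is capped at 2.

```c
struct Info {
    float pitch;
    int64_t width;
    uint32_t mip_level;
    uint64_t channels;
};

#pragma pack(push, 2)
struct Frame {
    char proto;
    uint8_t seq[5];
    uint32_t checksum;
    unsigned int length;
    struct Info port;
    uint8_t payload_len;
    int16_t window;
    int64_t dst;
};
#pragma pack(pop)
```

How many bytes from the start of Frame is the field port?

14

Info: 0..4  pitch  (4B, 4-aligned); 4..8  -- padding (4B); 8..16  width  (8B, 8-aligned); 16..20  mip_level  (4B, 4-aligned); 20..24  -- padding (4B); 24..32  channels  (8B, 8-aligned); sizeof = 32, alignof = 8
0..1  proto  (1B, 1-aligned)
1..6  seq  (5B, 1-aligned)
6..10  checksum  (4B, 2-aligned)
10..14  length  (4B, 2-aligned)
14..46  port  (32B, 2-aligned)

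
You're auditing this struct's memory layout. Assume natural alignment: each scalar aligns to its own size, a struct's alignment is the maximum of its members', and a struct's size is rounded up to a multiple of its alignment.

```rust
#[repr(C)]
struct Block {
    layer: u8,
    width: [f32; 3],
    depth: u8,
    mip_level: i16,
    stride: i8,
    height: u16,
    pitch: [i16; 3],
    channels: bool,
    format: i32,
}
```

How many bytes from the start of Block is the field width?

layer at 0 (size 1, align 1) → ends 1
pad 3 to align 4 for width
width at 4 (size 12, align 4) → ends 16

4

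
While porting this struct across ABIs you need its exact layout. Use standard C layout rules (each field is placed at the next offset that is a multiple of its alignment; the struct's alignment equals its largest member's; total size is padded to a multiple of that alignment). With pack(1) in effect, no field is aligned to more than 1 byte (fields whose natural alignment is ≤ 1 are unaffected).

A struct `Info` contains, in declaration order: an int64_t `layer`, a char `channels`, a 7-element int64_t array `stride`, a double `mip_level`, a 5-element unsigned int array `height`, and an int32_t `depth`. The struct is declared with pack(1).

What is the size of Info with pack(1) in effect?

@0: layer [8B, align 1] → 8
@8: channels [1B, align 1] → 9
@9: stride [56B, align 1] → 65
@65: mip_level [8B, align 1] → 73
@73: height [20B, align 1] → 93
@93: depth [4B, align 1] → 97
size 97, align 1

97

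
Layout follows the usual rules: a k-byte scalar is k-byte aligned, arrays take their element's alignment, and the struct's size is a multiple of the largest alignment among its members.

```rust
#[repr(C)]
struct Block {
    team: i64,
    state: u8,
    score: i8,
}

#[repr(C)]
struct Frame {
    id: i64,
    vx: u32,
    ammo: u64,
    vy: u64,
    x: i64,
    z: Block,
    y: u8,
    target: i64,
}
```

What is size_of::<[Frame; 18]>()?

Block: @0: team [8B, align 8] → 8; @8: state [1B, align 1] → 9; @9: score [1B, align 1] → 10; +6 tail pad (align 8); size 16, align 8
@0: id [8B, align 8] → 8
@8: vx [4B, align 4] → 12
+4 pad (align 8)
@16: ammo [8B, align 8] → 24
@24: vy [8B, align 8] → 32
@32: x [8B, align 8] → 40
@40: z [16B, align 8] → 56
@56: y [1B, align 1] → 57
+7 pad (align 8)
@64: target [8B, align 8] → 72
size 72, align 8
array of 18: 18 × 72 = 1296

1296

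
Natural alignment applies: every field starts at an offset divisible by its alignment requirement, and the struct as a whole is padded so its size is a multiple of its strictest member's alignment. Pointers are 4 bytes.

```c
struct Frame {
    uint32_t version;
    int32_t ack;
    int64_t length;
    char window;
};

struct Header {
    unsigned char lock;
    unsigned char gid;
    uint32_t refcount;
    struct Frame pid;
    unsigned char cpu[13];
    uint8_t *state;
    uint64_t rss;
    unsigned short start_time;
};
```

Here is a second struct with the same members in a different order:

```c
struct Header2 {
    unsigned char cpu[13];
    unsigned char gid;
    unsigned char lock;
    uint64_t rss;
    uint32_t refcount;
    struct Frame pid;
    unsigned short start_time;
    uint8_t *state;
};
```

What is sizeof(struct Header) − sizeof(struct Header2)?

8

Frame: 0..4  version  (4B, 4-aligned); 4..8  ack  (4B, 4-aligned); 8..16  length  (8B, 8-aligned); 16..17  window  (1B, 1-aligned); 17..24  -- tail padding (7B); sizeof = 24, alignof = 8
0..1  lock  (1B, 1-aligned)
1..2  gid  (1B, 1-aligned)
2..4  -- padding (2B)
4..8  refcount  (4B, 4-aligned)
8..32  pid  (24B, 8-aligned)
32..45  cpu  (13B, 1-aligned)
45..48  -- padding (3B)
48..52  state  (4B, 4-aligned)
52..56  -- padding (4B)
56..64  rss  (8B, 8-aligned)
64..66  start_time  (2B, 2-aligned)
66..72  -- tail padding (6B)
sizeof = 72, alignof = 8
— Header2 —
0..13  cpu  (13B, 1-aligned)
13..14  gid  (1B, 1-aligned)
14..15  lock  (1B, 1-aligned)
15..16  -- padding (1B)
16..24  rss  (8B, 8-aligned)
24..28  refcount  (4B, 4-aligned)
28..32  -- padding (4B)
32..56  pid  (24B, 8-aligned)
56..58  start_time  (2B, 2-aligned)
58..60  -- padding (2B)
60..64  state  (4B, 4-aligned)
sizeof = 64, alignof = 8
72 − 64 = 8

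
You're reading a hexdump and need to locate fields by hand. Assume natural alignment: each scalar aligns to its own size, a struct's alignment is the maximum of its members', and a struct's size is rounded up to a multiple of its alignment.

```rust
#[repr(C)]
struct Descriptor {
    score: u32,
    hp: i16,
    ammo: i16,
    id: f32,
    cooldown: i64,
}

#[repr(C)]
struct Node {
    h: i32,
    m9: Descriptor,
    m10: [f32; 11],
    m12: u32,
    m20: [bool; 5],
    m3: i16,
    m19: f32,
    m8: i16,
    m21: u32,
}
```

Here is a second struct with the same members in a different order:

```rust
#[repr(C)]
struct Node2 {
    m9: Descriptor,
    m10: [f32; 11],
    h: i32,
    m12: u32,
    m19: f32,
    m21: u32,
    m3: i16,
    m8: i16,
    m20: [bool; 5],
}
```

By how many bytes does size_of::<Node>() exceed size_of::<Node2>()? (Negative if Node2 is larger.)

8

Descriptor: @0: score [4B, align 4] → 4; @4: hp [2B, align 2] → 6; @6: ammo [2B, align 2] → 8; @8: id [4B, align 4] → 12; +4 pad (align 8); @16: cooldown [8B, align 8] → 24; size 24, align 8
@0: h [4B, align 4] → 4
+4 pad (align 8)
@8: m9 [24B, align 8] → 32
@32: m10 [44B, align 4] → 76
@76: m12 [4B, align 4] → 80
@80: m20 [5B, align 1] → 85
+1 pad (align 2)
@86: m3 [2B, align 2] → 88
@88: m19 [4B, align 4] → 92
@92: m8 [2B, align 2] → 94
+2 pad (align 4)
@96: m21 [4B, align 4] → 100
+4 tail pad (align 8)
size 104, align 8
— Node2 —
@0: m9 [24B, align 8] → 24
@24: m10 [44B, align 4] → 68
@68: h [4B, align 4] → 72
@72: m12 [4B, align 4] → 76
@76: m19 [4B, align 4] → 80
@80: m21 [4B, align 4] → 84
@84: m3 [2B, align 2] → 86
@86: m8 [2B, align 2] → 88
@88: m20 [5B, align 1] → 93
+3 tail pad (align 8)
size 96, align 8
104 − 96 = 8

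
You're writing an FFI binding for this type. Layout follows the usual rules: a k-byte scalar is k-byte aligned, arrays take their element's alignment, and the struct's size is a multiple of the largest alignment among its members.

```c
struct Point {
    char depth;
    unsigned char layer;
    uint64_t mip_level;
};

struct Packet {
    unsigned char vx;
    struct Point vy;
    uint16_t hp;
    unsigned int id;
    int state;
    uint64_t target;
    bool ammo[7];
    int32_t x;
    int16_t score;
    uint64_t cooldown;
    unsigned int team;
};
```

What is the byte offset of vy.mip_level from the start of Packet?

16

Point: depth at 0 (size 1, align 1) → ends 1; layer at 1 (size 1, align 1) → ends 2; pad 6 to align 8 for mip_level; mip_level at 8 (size 8, align 8) → ends 16; total 16 bytes, alignment 8
vx at 0 (size 1, align 1) → ends 1
pad 7 to align 8 for vy
vy at 8 (size 16, align 8) → ends 24
within Point: mip_level at 8
8 + 8 = 16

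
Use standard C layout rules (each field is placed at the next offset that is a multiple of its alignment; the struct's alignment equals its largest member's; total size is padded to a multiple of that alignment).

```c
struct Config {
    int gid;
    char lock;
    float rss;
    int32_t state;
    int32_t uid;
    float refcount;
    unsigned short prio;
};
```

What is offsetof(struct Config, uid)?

16

@0: gid [4B, align 4] → 4
@4: lock [1B, align 1] → 5
+3 pad (align 4)
@8: rss [4B, align 4] → 12
@12: state [4B, align 4] → 16
@16: uid [4B, align 4] → 20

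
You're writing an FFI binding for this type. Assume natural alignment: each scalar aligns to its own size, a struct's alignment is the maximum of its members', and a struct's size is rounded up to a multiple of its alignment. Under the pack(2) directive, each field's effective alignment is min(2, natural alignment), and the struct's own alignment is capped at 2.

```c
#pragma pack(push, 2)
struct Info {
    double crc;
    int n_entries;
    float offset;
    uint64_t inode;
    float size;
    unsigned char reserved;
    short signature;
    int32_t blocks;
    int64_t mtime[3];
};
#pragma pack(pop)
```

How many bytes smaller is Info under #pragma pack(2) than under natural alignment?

natural layout:
  @0: crc [8B, align 8] → 8
  @8: n_entries [4B, align 4] → 12
  @12: offset [4B, align 4] → 16
  @16: inode [8B, align 8] → 24
  @24: size [4B, align 4] → 28
  @28: reserved [1B, align 1] → 29
  +1 pad (align 2)
  @30: signature [2B, align 2] → 32
  @32: blocks [4B, align 4] → 36
  +4 pad (align 8)
  @40: mtime [24B, align 8] → 64
  size 64, align 8
packed(2) layout:
  @0: crc [8B, align 2] → 8
  @8: n_entries [4B, align 2] → 12
  @12: offset [4B, align 2] → 16
  @16: inode [8B, align 2] → 24
  @24: size [4B, align 2] → 28
  @28: reserved [1B, align 1] → 29
  +1 pad (align 2)
  @30: signature [2B, align 2] → 32
  @32: blocks [4B, align 2] → 36
  @36: mtime [24B, align 2] → 60
  size 60, align 2
64 − 60 = 4

4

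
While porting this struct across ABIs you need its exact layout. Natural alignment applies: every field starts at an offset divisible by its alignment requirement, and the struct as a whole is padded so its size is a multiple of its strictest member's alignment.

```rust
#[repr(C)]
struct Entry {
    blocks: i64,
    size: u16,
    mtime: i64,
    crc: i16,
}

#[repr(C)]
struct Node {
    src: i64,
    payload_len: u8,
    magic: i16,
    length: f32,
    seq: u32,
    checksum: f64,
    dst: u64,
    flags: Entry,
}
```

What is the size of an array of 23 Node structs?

1656

Entry: 0..8  blocks  (8B, 8-aligned); 8..10  size  (2B, 2-aligned); 10..16  -- padding (6B); 16..24  mtime  (8B, 8-aligned); 24..26  crc  (2B, 2-aligned); 26..32  -- tail padding (6B); sizeof = 32, alignof = 8
0..8  src  (8B, 8-aligned)
8..9  payload_len  (1B, 1-aligned)
9..10  -- padding (1B)
10..12  magic  (2B, 2-aligned)
12..16  length  (4B, 4-aligned)
16..20  seq  (4B, 4-aligned)
20..24  -- padding (4B)
24..32  checksum  (8B, 8-aligned)
32..40  dst  (8B, 8-aligned)
40..72  flags  (32B, 8-aligned)
sizeof = 72, alignof = 8
array of 23: 23 × 72 = 1656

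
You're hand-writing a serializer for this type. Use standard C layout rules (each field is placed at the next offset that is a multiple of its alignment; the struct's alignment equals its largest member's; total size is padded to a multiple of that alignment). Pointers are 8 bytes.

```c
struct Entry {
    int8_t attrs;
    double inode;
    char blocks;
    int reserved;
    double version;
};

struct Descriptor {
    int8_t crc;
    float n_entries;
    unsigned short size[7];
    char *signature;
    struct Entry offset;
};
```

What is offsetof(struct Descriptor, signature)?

Entry: @0: attrs [1B, align 1] → 1; +7 pad (align 8); @8: inode [8B, align 8] → 16; @16: blocks [1B, align 1] → 17; +3 pad (align 4); @20: reserved [4B, align 4] → 24; @24: version [8B, align 8] → 32; size 32, align 8
@0: crc [1B, align 1] → 1
+3 pad (align 4)
@4: n_entries [4B, align 4] → 8
@8: size [14B, align 2] → 22
+2 pad (align 8)
@24: signature [8B, align 8] → 32

24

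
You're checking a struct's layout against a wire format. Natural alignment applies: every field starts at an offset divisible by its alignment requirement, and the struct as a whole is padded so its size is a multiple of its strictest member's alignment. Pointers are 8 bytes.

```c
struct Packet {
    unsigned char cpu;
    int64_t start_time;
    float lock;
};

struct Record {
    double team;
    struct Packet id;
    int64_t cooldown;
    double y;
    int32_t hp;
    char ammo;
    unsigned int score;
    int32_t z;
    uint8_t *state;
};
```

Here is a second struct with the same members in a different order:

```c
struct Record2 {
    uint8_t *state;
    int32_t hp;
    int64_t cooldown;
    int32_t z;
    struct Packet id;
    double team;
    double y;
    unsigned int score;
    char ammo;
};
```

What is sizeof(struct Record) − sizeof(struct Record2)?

-8

Packet: cpu at 0 (size 1, align 1) → ends 1; pad 7 to align 8 for start_time; start_time at 8 (size 8, align 8) → ends 16; lock at 16 (size 4, align 4) → ends 20; tail pad 4 to reach multiple of 8; total 24 bytes, alignment 8
team at 0 (size 8, align 8) → ends 8
id at 8 (size 24, align 8) → ends 32
cooldown at 32 (size 8, align 8) → ends 40
y at 40 (size 8, align 8) → ends 48
hp at 48 (size 4, align 4) → ends 52
ammo at 52 (size 1, align 1) → ends 53
pad 3 to align 4 for score
score at 56 (size 4, align 4) → ends 60
z at 60 (size 4, align 4) → ends 64
state at 64 (size 8, align 8) → ends 72
total 72 bytes, alignment 8
— Record2 —
state at 0 (size 8, align 8) → ends 8
hp at 8 (size 4, align 4) → ends 12
pad 4 to align 8 for cooldown
cooldown at 16 (size 8, align 8) → ends 24
z at 24 (size 4, align 4) → ends 28
pad 4 to align 8 for id
id at 32 (size 24, align 8) → ends 56
team at 56 (size 8, align 8) → ends 64
y at 64 (size 8, align 8) → ends 72
score at 72 (size 4, align 4) → ends 76
ammo at 76 (size 1, align 1) → ends 77
tail pad 3 to reach multiple of 8
total 80 bytes, alignment 8
72 − 80 = -8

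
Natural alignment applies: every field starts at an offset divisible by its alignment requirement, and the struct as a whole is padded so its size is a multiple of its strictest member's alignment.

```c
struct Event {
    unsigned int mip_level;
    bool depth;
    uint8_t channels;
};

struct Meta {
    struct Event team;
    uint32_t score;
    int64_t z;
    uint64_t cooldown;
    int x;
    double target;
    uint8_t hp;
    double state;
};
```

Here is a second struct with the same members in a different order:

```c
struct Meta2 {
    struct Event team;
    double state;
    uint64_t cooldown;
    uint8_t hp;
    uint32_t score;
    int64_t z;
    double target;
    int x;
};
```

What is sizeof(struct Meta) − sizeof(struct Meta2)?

8

Event: @0: mip_level [4B, align 4] → 4; @4: depth [1B, align 1] → 5; @5: channels [1B, align 1] → 6; +2 tail pad (align 4); size 8, align 4
@0: team [8B, align 4] → 8
@8: score [4B, align 4] → 12
+4 pad (align 8)
@16: z [8B, align 8] → 24
@24: cooldown [8B, align 8] → 32
@32: x [4B, align 4] → 36
+4 pad (align 8)
@40: target [8B, align 8] → 48
@48: hp [1B, align 1] → 49
+7 pad (align 8)
@56: state [8B, align 8] → 64
size 64, align 8
— Meta2 —
@0: team [8B, align 4] → 8
@8: state [8B, align 8] → 16
@16: cooldown [8B, align 8] → 24
@24: hp [1B, align 1] → 25
+3 pad (align 4)
@28: score [4B, align 4] → 32
@32: z [8B, align 8] → 40
@40: target [8B, align 8] → 48
@48: x [4B, align 4] → 52
+4 tail pad (align 8)
size 56, align 8
64 − 56 = 8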